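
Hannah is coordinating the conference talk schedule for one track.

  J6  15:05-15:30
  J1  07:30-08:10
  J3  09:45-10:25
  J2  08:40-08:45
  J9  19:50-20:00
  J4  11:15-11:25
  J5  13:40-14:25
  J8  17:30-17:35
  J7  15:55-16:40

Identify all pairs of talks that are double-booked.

no overlapping pairs

Sorted by start: J1, J2, J3, J4, J5, J6, J7, J8, J9.
J2 starts after J1 ends — done with J1.
J3 starts after J2 ends — done with J2.
J4 starts after J3 ends — done with J3.
J5 starts after J4 ends — done with J4.
J6 starts after J5 ends — done with J5.
J7 starts after J6 ends — done with J6.
J8 starts after J7 ends — done with J7.
J9 starts after J8 ends.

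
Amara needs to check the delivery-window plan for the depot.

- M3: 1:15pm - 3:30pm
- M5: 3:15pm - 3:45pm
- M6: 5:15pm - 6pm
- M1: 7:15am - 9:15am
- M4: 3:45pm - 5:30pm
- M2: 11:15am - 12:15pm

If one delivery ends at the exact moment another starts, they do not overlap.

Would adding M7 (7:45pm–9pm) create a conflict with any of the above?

No — it doesn't clash with anything

M1: ends 9:15am at or before M7 starts 7:45pm → clear.
M2: ends 12:15pm at or before M7 starts 7:45pm → clear.
M3: ends 3:30pm at or before M7 starts 7:45pm → clear.
M5: ends 3:45pm at or before M7 starts 7:45pm → clear.
M4: ends 5:30pm at or before M7 starts 7:45pm → clear.
M6: ends 6pm at or before M7 starts 7:45pm → clear.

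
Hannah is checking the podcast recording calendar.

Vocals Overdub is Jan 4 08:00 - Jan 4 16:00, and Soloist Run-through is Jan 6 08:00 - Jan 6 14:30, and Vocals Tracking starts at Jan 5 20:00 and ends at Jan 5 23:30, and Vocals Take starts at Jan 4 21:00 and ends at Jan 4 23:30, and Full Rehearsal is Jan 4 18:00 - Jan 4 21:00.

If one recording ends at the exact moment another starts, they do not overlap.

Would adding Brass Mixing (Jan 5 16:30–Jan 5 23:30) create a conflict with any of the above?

Yes — it overlaps Vocals Tracking

Vocals Overdub: ends Jan 4 16:00 at or before Brass Mixing starts Jan 5 16:30 → clear.
Full Rehearsal: ends Jan 4 21:00 at or before Brass Mixing starts Jan 5 16:30 → clear.
Vocals Take: ends Jan 4 23:30 at or before Brass Mixing starts Jan 5 16:30 → clear.
Vocals Tracking: starts Jan 5 20:00 before Brass Mixing ends Jan 5 23:30, and ends Jan 5 23:30 after Brass Mixing starts Jan 5 16:30 → overlap.
Soloist Run-through: starts Jan 6 08:00 at or after Brass Mixing ends Jan 5 23:30 → clear.
Brass Mixing overlaps Vocals Tracking.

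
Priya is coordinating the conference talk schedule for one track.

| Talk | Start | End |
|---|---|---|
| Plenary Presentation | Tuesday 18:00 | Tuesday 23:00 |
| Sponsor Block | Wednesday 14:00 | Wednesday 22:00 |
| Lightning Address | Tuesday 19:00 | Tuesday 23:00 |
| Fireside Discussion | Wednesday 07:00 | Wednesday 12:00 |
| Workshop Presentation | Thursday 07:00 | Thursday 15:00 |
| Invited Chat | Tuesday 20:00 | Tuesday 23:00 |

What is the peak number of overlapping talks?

Sweep the timeline, counting +1 at each start and −1 at each end (ends before starts at a tie):
Tuesday 18:00 start Plenary Presentation → 1
Tuesday 19:00 start Lightning Address → 2
Tuesday 20:00 start Invited Chat → 3
Tuesday 23:00 end Invited Chat → 2
Tuesday 23:00 end Lightning Address → 1
Tuesday 23:00 end Plenary Presentation → 0
Wednesday 07:00 start Fireside Discussion → 1
Wednesday 12:00 end Fireside Discussion → 0
Wednesday 14:00 start Sponsor Block → 1
Wednesday 22:00 end Sponsor Block → 0
Thursday 07:00 start Workshop Presentation → 1
Thursday 15:00 end Workshop Presentation → 0
Peak is 3, at Tuesday 20:00 (Invited Chat, Lightning Address, Plenary Presentation).

3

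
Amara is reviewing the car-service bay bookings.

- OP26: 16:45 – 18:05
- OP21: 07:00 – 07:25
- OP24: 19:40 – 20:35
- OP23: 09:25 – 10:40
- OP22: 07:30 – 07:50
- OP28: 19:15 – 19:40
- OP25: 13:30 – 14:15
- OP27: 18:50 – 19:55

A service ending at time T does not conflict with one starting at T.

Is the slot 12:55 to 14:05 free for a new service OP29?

OP21: ends 07:25 at or before OP29 starts 12:55 → clear.
OP22: ends 07:50 at or before OP29 starts 12:55 → clear.
OP23: ends 10:40 at or before OP29 starts 12:55 → clear.
OP25: starts 13:30 before OP29 ends 14:05, and ends 14:15 after OP29 starts 12:55 → overlap.
OP26: starts 16:45 at or after OP29 ends 14:05 → clear.
OP27: starts 18:50 at or after OP29 ends 14:05 → clear.
OP28: starts 19:15 at or after OP29 ends 14:05 → clear.
OP24: starts 19:40 at or after OP29 ends 14:05 → clear.
OP29 overlaps OP25.

No — it overlaps OP25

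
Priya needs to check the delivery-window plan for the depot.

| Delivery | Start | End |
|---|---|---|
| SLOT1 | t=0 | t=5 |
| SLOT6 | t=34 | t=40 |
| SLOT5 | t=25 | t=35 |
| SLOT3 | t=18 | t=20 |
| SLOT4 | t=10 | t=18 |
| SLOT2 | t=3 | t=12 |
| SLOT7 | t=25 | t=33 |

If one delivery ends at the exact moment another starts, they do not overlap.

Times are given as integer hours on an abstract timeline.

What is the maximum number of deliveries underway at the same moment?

Walk through starts and ends in time order (an end at T is processed before a start at T):
t=0 start SLOT1 → 1
t=3 start SLOT2 → 2
t=5 end SLOT1 → 1
t=10 start SLOT4 → 2
t=12 end SLOT2 → 1
t=18 end SLOT4 → 0
t=18 start SLOT3 → 1
t=20 end SLOT3 → 0
t=25 start SLOT5 → 1
t=25 start SLOT7 → 2
t=33 end SLOT7 → 1
t=34 start SLOT6 → 2
t=35 end SLOT5 → 1
t=40 end SLOT6 → 0
Peak is 2, at t=3 (SLOT1, SLOT2).

2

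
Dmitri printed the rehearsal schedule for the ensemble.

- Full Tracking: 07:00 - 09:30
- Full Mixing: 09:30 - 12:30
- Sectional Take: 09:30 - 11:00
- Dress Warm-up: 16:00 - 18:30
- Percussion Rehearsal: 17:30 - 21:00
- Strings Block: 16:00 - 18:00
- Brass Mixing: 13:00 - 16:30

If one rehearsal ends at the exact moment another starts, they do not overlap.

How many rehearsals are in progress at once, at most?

3

Sort all start/end points and keep a running count:
07:00 start Full Tracking → 1
09:30 end Full Tracking → 0
09:30 start Full Mixing → 1
09:30 start Sectional Take → 2
11:00 end Sectional Take → 1
12:30 end Full Mixing → 0
13:00 start Brass Mixing → 1
16:00 start Dress Warm-up → 2
16:00 start Strings Block → 3
16:30 end Brass Mixing → 2
17:30 start Percussion Rehearsal → 3
18:00 end Strings Block → 2
18:30 end Dress Warm-up → 1
21:00 end Percussion Rehearsal → 0
Peak is 3, at 16:00 (Brass Mixing, Dress Warm-up, Strings Block).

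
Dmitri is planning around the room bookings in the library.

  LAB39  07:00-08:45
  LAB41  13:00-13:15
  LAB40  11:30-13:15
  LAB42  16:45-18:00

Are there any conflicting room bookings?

Sorted by start: LAB39, LAB40, LAB41, LAB42.
LAB40 starts after LAB39 ends; LAB39 is clear from here.
LAB41 starts before LAB40 ends → LAB40 and LAB41 overlap.
That's a conflict, so the schedule is not conflict-free.

Yes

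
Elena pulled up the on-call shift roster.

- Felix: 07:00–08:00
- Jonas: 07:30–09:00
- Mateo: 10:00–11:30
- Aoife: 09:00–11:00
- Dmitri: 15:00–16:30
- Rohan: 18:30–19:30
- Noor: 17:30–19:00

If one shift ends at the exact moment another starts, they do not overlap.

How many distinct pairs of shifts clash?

Sorted by start: Felix, Jonas, Aoife, Mateo, Dmitri, Noor, Rohan.
Jonas starts before Felix ends → Felix and Jonas overlap.
Aoife starts after Felix ends — done with Felix.
Aoife starts exactly when Jonas ends (back-to-back, no overlap) — done with Jonas.
Mateo starts before Aoife ends → Aoife and Mateo overlap.
Dmitri starts after Aoife ends — done with Aoife.
Dmitri starts after Mateo ends — done with Mateo.
Noor starts after Dmitri ends — done with Dmitri.
Rohan starts before Noor ends → Noor and Rohan overlap.
Overlapping pairs: Aoife & Mateo, Felix & Jonas, Noor & Rohan — 3 in total.

3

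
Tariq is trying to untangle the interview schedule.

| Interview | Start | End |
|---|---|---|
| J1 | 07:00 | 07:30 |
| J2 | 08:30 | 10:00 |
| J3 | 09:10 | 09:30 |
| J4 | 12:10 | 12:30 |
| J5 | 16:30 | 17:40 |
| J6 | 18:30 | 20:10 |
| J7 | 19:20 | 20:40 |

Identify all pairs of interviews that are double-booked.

J2 & J3, J6 & J7

Two intervals overlap when each starts before the other ends.
Sorted by start: J1, J2, J3, J4, J5, J6, J7.
J2 starts after J1 ends; J1 is clear from here.
J3 starts before J2 ends → J2 and J3 overlap.
J4 starts after J2 ends; J2 is clear from here.
J4 starts after J3 ends; J3 is clear from here.
J5 starts after J4 ends; J4 is clear from here.
J6 starts after J5 ends; J5 is clear from here.
J7 starts before J6 ends → J6 and J7 overlap.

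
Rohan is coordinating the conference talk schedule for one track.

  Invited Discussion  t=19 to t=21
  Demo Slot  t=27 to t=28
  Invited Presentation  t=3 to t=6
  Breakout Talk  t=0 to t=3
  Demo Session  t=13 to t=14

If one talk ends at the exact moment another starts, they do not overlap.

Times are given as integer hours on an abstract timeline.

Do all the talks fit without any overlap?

Sorted by start: Breakout Talk, Invited Presentation, Demo Session, Invited Discussion, Demo Slot.
Invited Presentation starts exactly when Breakout Talk ends (back-to-back, no overlap) — done with Breakout Talk.
Demo Session starts after Invited Presentation ends — done with Invited Presentation.
Invited Discussion starts after Demo Session ends — done with Demo Session.
Demo Slot starts after Invited Discussion ends.
Every pair is clear; the schedule has no overlaps.

Yes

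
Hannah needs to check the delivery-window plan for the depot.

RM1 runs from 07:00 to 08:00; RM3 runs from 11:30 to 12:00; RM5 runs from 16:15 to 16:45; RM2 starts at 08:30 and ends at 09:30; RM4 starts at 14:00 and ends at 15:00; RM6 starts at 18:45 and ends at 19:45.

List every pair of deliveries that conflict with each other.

no conflicts

Two intervals overlap when each starts before the other ends.
Sorted by start: RM1, RM2, RM3, RM4, RM5, RM6.
RM2 starts after RM1 ends, so nothing later overlaps RM1 either.
RM3 starts after RM2 ends, so nothing later overlaps RM2 either.
RM4 starts after RM3 ends, so nothing later overlaps RM3 either.
RM5 starts after RM4 ends, so nothing later overlaps RM4 either.
RM6 starts after RM5 ends.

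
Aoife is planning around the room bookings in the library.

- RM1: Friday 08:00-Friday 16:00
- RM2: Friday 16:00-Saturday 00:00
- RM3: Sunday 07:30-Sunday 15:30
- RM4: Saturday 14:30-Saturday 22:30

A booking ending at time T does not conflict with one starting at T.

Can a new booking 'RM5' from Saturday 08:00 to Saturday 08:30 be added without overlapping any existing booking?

Yes — the slot is free

RM1: ends Friday 16:00 at or before RM5 starts Saturday 08:00 → clear.
RM2: ends Saturday 00:00 at or before RM5 starts Saturday 08:00 → clear.
RM4: starts Saturday 14:30 at or after RM5 ends Saturday 08:30 → clear.
RM3: starts Sunday 07:30 at or after RM5 ends Saturday 08:30 → clear.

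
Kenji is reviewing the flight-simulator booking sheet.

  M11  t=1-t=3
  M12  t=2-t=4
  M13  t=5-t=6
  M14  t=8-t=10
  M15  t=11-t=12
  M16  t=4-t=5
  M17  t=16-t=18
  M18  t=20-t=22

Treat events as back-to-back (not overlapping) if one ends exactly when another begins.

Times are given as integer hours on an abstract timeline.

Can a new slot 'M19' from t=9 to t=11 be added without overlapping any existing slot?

M11: ends t=3 at or before M19 starts t=9 → clear.
M12: ends t=4 at or before M19 starts t=9 → clear.
M16: ends t=5 at or before M19 starts t=9 → clear.
M13: ends t=6 at or before M19 starts t=9 → clear.
M14: starts t=8 before M19 ends t=11, and ends t=10 after M19 starts t=9 → overlap.
M15: starts t=11 at or after M19 ends t=11 → clear.
M17: starts t=16 at or after M19 ends t=11 → clear.
M18: starts t=20 at or after M19 ends t=11 → clear.
M19 overlaps M14.

No — it overlaps M14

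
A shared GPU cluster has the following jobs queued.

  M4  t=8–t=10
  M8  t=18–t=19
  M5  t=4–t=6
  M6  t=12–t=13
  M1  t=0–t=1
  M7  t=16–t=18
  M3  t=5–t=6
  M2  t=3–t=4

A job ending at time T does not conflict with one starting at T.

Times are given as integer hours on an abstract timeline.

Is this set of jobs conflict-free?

No

Sorted by start: M1, M2, M5, M3, M4, M6, M7, M8.
M2 starts after M1 ends, so M1 has no further overlaps.
M5 starts exactly when M2 ends (back-to-back, no overlap), so M2 has no further overlaps.
M3 starts before M5 ends → M5 and M3 overlap.
That's a conflict, so the schedule is not conflict-free.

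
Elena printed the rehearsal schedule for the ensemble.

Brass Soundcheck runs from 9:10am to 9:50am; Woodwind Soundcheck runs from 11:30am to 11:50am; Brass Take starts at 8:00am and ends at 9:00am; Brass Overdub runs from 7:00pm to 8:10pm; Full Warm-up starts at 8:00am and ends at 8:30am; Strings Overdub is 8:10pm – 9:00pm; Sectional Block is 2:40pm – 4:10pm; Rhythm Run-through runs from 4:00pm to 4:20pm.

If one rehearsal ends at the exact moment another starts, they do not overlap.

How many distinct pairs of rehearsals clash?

Two intervals overlap when each starts before the other ends.
Sorted by start: Brass Take, Full Warm-up, Brass Soundcheck, Woodwind Soundcheck, Sectional Block, Rhythm Run-through, Brass Overdub, Strings Overdub.
Full Warm-up starts before Brass Take ends → Brass Take and Full Warm-up overlap.
Brass Soundcheck starts after Brass Take ends, so Brass Take has no further overlaps.
Brass Soundcheck starts after Full Warm-up ends, so Full Warm-up has no further overlaps.
Woodwind Soundcheck starts after Brass Soundcheck ends, so Brass Soundcheck has no further overlaps.
Sectional Block starts after Woodwind Soundcheck ends, so Woodwind Soundcheck has no further overlaps.
Rhythm Run-through starts before Sectional Block ends → Sectional Block and Rhythm Run-through overlap.
Brass Overdub starts after Sectional Block ends, so Sectional Block has no further overlaps.
Brass Overdub starts after Rhythm Run-through ends, so Rhythm Run-through has no further overlaps.
Strings Overdub starts exactly when Brass Overdub ends (back-to-back, no overlap).
Overlapping pairs: Brass Take & Full Warm-up, Rhythm Run-through & Sectional Block — 2 in total.

2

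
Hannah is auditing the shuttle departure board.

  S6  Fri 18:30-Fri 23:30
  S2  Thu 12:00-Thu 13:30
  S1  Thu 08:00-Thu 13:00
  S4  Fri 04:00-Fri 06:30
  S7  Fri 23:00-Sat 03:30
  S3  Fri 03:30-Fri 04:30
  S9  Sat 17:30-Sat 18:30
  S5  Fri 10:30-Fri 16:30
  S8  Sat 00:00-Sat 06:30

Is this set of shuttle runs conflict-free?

No

Sorted by start: S1, S2, S3, S4, S5, S6, S7, S8, S9.
S2 starts before S1 ends → S1 and S2 overlap.
That's a conflict, so the schedule is not conflict-free.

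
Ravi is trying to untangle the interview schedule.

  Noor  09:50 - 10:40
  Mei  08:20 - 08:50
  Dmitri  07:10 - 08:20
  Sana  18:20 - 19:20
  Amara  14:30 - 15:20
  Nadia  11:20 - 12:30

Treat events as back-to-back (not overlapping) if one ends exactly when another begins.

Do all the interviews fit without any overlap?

Yes

Sorted by start: Dmitri, Mei, Noor, Nadia, Amara, Sana.
Mei starts exactly when Dmitri ends (back-to-back, no overlap); Dmitri is clear from here.
Noor starts after Mei ends; Mei is clear from here.
Nadia starts after Noor ends; Noor is clear from here.
Amara starts after Nadia ends; Nadia is clear from here.
Sana starts after Amara ends.
Every pair is clear; the schedule has no overlaps.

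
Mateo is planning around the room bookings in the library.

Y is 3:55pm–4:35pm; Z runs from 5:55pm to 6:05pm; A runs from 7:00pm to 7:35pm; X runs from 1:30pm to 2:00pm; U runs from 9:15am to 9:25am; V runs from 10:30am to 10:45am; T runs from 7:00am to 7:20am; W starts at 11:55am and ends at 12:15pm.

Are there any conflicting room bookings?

No

Check each pair: they overlap iff neither finishes before the other starts.
Sorted by start: T, U, V, W, X, Y, Z, A.
U starts after T ends; T is clear from here.
V starts after U ends; U is clear from here.
W starts after V ends; V is clear from here.
X starts after W ends; W is clear from here.
Y starts after X ends; X is clear from here.
Z starts after Y ends; Y is clear from here.
A starts after Z ends.
Every pair is clear; the schedule has no overlaps.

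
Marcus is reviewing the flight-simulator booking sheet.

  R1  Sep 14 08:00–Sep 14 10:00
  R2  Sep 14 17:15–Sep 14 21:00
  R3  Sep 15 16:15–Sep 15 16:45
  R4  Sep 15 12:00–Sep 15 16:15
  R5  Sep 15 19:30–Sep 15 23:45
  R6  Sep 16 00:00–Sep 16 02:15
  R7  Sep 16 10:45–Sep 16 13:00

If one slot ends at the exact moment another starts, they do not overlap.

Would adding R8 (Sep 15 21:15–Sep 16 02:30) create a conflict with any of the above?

Yes — it overlaps R5, R6

R1: ends Sep 14 10:00 at or before R8 starts Sep 15 21:15 → clear.
R2: ends Sep 14 21:00 at or before R8 starts Sep 15 21:15 → clear.
R4: ends Sep 15 16:15 at or before R8 starts Sep 15 21:15 → clear.
R3: ends Sep 15 16:45 at or before R8 starts Sep 15 21:15 → clear.
R5: starts Sep 15 19:30 before R8 ends Sep 16 02:30, and ends Sep 15 23:45 after R8 starts Sep 15 21:15 → overlap.
R6: starts Sep 16 00:00 before R8 ends Sep 16 02:30, and ends Sep 16 02:15 after R8 starts Sep 15 21:15 → overlap.
R7: starts Sep 16 10:45 at or after R8 ends Sep 16 02:30 → clear.
R8 overlaps R5, R6.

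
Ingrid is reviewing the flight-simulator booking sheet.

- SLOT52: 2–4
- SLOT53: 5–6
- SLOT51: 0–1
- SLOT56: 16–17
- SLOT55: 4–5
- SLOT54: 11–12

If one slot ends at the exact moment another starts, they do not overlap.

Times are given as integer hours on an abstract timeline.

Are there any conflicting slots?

Sorted by start: SLOT51, SLOT52, SLOT55, SLOT53, SLOT54, SLOT56.
SLOT52 starts after SLOT51 ends — done with SLOT51.
SLOT55 starts exactly when SLOT52 ends (back-to-back, no overlap) — done with SLOT52.
SLOT53 starts exactly when SLOT55 ends (back-to-back, no overlap) — done with SLOT55.
SLOT54 starts after SLOT53 ends — done with SLOT53.
SLOT56 starts after SLOT54 ends.
Every pair is clear; the schedule has no overlaps.

No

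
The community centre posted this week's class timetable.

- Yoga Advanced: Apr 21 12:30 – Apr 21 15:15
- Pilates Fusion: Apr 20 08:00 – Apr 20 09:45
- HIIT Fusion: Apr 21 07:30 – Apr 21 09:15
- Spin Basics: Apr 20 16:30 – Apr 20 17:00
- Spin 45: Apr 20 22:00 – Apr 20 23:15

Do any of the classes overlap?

Sorted by start: Pilates Fusion, Spin Basics, Spin 45, HIIT Fusion, Yoga Advanced.
Spin Basics starts after Pilates Fusion ends — done with Pilates Fusion.
Spin 45 starts after Spin Basics ends — done with Spin Basics.
HIIT Fusion starts after Spin 45 ends — done with Spin 45.
Yoga Advanced starts after HIIT Fusion ends.
Every pair is clear; the schedule has no overlaps.

No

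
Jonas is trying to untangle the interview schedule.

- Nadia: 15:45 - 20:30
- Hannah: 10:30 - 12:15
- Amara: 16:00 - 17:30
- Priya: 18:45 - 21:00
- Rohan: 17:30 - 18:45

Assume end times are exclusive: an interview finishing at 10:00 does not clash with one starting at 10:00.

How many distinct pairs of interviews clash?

3

Sorted by start: Hannah, Nadia, Amara, Rohan, Priya.
Nadia starts after Hannah ends; Hannah is clear from here.
Amara starts before Nadia ends → Nadia and Amara overlap.
Rohan starts before Nadia ends → Nadia and Rohan overlap.
Priya starts before Nadia ends → Nadia and Priya overlap.
Rohan starts exactly when Amara ends (back-to-back, no overlap); Amara is clear from here.
Priya starts exactly when Rohan ends (back-to-back, no overlap).
Overlapping pairs: Amara & Nadia, Nadia & Priya, Nadia & Rohan — 3 in total.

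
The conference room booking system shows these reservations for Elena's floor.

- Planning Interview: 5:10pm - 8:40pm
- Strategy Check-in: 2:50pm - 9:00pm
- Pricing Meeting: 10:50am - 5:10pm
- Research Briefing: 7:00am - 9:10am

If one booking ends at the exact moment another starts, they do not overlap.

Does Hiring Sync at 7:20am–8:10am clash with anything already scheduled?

Yes — it overlaps Research Briefing

Research Briefing: starts 7:00am before Hiring Sync ends 8:10am, and ends 9:10am after Hiring Sync starts 7:20am → overlap.
Pricing Meeting: starts 10:50am at or after Hiring Sync ends 8:10am → clear.
Strategy Check-in: starts 2:50pm at or after Hiring Sync ends 8:10am → clear.
Planning Interview: starts 5:10pm at or after Hiring Sync ends 8:10am → clear.
Hiring Sync overlaps Research Briefing.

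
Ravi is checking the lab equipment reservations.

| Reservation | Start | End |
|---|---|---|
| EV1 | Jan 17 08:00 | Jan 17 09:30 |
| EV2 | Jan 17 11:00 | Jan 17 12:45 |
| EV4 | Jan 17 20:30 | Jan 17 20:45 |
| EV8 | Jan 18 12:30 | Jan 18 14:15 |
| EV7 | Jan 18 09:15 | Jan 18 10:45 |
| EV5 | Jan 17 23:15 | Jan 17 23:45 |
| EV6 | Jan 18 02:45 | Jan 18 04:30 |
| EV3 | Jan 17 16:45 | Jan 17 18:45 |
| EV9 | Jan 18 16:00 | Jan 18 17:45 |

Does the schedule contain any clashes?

Sorted by start: EV1, EV2, EV3, EV4, EV5, EV6, EV7, EV8, EV9.
EV2 starts after EV1 ends, so nothing later overlaps EV1 either.
EV3 starts after EV2 ends, so nothing later overlaps EV2 either.
EV4 starts after EV3 ends, so nothing later overlaps EV3 either.
EV5 starts after EV4 ends, so nothing later overlaps EV4 either.
EV6 starts after EV5 ends, so nothing later overlaps EV5 either.
EV7 starts after EV6 ends, so nothing later overlaps EV6 either.
EV8 starts after EV7 ends, so nothing later overlaps EV7 either.
EV9 starts after EV8 ends.
Every pair is clear; the schedule has no overlaps.

No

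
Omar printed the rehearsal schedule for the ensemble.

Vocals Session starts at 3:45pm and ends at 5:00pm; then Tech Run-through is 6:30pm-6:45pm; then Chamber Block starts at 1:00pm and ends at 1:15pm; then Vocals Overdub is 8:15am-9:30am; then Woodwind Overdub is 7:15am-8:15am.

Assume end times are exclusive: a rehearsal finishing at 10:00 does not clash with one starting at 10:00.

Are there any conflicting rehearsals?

Sorted by start: Woodwind Overdub, Vocals Overdub, Chamber Block, Vocals Session, Tech Run-through.
Vocals Overdub starts exactly when Woodwind Overdub ends (back-to-back, no overlap); Woodwind Overdub is clear from here.
Chamber Block starts after Vocals Overdub ends; Vocals Overdub is clear from here.
Vocals Session starts after Chamber Block ends; Chamber Block is clear from here.
Tech Run-through starts after Vocals Session ends.
Every pair is clear; the schedule has no overlaps.

No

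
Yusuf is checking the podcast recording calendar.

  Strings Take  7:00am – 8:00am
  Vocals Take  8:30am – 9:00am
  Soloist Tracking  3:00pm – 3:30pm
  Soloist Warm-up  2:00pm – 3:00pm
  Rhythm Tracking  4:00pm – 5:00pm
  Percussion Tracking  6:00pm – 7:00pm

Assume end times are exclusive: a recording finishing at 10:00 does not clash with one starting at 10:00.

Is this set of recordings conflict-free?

Sorted by start: Strings Take, Vocals Take, Soloist Warm-up, Soloist Tracking, Rhythm Tracking, Percussion Tracking.
Vocals Take starts after Strings Take ends; Strings Take is clear from here.
Soloist Warm-up starts after Vocals Take ends; Vocals Take is clear from here.
Soloist Tracking starts exactly when Soloist Warm-up ends (back-to-back, no overlap); Soloist Warm-up is clear from here.
Rhythm Tracking starts after Soloist Tracking ends; Soloist Tracking is clear from here.
Percussion Tracking starts after Rhythm Tracking ends.
Every pair is clear; the schedule has no overlaps.

Yes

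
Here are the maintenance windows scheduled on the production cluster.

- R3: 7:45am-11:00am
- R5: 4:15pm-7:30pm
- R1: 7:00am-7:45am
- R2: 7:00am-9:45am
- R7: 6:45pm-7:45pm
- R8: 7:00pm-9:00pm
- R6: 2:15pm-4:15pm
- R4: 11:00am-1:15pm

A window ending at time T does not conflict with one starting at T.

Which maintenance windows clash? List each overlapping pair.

R1 & R2, R2 & R3, R5 & R7, R5 & R8, R7 & R8

Sorted by start: R1, R2, R3, R4, R6, R5, R7, R8.
R2 starts before R1 ends → R1 and R2 overlap.
R3 starts exactly when R1 ends (back-to-back, no overlap); R1 is clear from here.
R3 starts before R2 ends → R2 and R3 overlap.
R4 starts after R2 ends; R2 is clear from here.
R4 starts exactly when R3 ends (back-to-back, no overlap); R3 is clear from here.
R6 starts after R4 ends; R4 is clear from here.
R5 starts exactly when R6 ends (back-to-back, no overlap); R6 is clear from here.
R7 starts before R5 ends → R5 and R7 overlap.
R8 starts before R5 ends → R5 and R8 overlap.
R8 starts before R7 ends → R7 and R8 overlap.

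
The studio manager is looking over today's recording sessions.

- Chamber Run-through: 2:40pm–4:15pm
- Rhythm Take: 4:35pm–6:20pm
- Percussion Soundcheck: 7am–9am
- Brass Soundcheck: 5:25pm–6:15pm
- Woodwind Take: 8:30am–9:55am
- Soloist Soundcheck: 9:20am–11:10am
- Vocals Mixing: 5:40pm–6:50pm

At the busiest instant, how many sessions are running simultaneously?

3

Walk through starts and ends in time order (an end at T is processed before a start at T):
7am start Percussion Soundcheck → 1
8:30am start Woodwind Take → 2
9am end Percussion Soundcheck → 1
9:20am start Soloist Soundcheck → 2
9:55am end Woodwind Take → 1
11:10am end Soloist Soundcheck → 0
2:40pm start Chamber Run-through → 1
4:15pm end Chamber Run-through → 0
4:35pm start Rhythm Take → 1
5:25pm start Brass Soundcheck → 2
5:40pm start Vocals Mixing → 3
6:15pm end Brass Soundcheck → 2
6:20pm end Rhythm Take → 1
6:50pm end Vocals Mixing → 0
Peak is 3, at 5:40pm (Brass Soundcheck, Rhythm Take, Vocals Mixing).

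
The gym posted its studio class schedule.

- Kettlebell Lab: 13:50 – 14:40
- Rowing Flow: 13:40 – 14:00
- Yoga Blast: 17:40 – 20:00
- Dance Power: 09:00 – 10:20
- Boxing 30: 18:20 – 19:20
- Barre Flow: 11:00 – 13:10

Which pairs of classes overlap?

Two intervals overlap when each starts before the other ends.
Sorted by start: Dance Power, Barre Flow, Rowing Flow, Kettlebell Lab, Yoga Blast, Boxing 30.
Barre Flow starts after Dance Power ends — done with Dance Power.
Rowing Flow starts after Barre Flow ends — done with Barre Flow.
Kettlebell Lab starts before Rowing Flow ends → Rowing Flow and Kettlebell Lab overlap.
Yoga Blast starts after Rowing Flow ends — done with Rowing Flow.
Yoga Blast starts after Kettlebell Lab ends — done with Kettlebell Lab.
Boxing 30 starts before Yoga Blast ends → Yoga Blast and Boxing 30 overlap.

Boxing 30 & Yoga Blast, Kettlebell Lab & Rowing Flow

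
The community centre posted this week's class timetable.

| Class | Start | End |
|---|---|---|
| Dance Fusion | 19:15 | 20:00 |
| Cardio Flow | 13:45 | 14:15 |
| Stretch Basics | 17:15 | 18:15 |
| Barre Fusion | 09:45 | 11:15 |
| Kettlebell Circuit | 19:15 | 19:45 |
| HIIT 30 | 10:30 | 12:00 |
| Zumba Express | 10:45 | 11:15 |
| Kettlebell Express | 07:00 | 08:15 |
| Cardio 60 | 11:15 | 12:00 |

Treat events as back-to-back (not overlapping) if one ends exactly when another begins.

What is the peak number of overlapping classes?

Walk through starts and ends in time order (an end at T is processed before a start at T):
07:00 start Kettlebell Express → 1
08:15 end Kettlebell Express → 0
09:45 start Barre Fusion → 1
10:30 start HIIT 30 → 2
10:45 start Zumba Express → 3
11:15 end Barre Fusion → 2
11:15 end Zumba Express → 1
11:15 start Cardio 60 → 2
12:00 end Cardio 60 → 1
12:00 end HIIT 30 → 0
13:45 start Cardio Flow → 1
14:15 end Cardio Flow → 0
17:15 start Stretch Basics → 1
18:15 end Stretch Basics → 0
19:15 start Dance Fusion → 1
19:15 start Kettlebell Circuit → 2
19:45 end Kettlebell Circuit → 1
20:00 end Dance Fusion → 0
Peak is 3, at 10:45 (Barre Fusion, HIIT 30, Zumba Express).

3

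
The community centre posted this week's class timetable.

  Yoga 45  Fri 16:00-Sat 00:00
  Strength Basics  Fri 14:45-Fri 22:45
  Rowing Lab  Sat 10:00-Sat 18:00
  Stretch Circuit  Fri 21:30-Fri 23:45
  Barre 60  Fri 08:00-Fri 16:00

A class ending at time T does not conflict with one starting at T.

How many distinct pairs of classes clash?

Sorted by start: Barre 60, Strength Basics, Yoga 45, Stretch Circuit, Rowing Lab.
Strength Basics starts before Barre 60 ends → Barre 60 and Strength Basics overlap.
Yoga 45 starts exactly when Barre 60 ends (back-to-back, no overlap), so nothing later overlaps Barre 60 either.
Yoga 45 starts before Strength Basics ends → Strength Basics and Yoga 45 overlap.
Stretch Circuit starts before Strength Basics ends → Strength Basics and Stretch Circuit overlap.
Rowing Lab starts after Strength Basics ends.
Stretch Circuit starts before Yoga 45 ends → Yoga 45 and Stretch Circuit overlap.
Rowing Lab starts after Yoga 45 ends.
Rowing Lab starts after Stretch Circuit ends.
Overlapping pairs: Barre 60 & Strength Basics, Strength Basics & Stretch Circuit, Strength Basics & Yoga 45, Stretch Circuit & Yoga 45 — 4 in total.

4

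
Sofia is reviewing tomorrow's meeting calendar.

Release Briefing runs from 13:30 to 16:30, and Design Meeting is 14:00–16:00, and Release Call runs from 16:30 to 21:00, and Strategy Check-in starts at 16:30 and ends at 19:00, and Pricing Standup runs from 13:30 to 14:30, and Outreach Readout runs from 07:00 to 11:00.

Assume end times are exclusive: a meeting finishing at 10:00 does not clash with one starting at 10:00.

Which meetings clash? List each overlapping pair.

Design Meeting & Pricing Standup, Design Meeting & Release Briefing, Pricing Standup & Release Briefing, Release Call & Strategy Check-in

Sorted by start: Outreach Readout, Pricing Standup, Release Briefing, Design Meeting, Strategy Check-in, Release Call.
Pricing Standup starts after Outreach Readout ends; Outreach Readout is clear from here.
Release Briefing starts before Pricing Standup ends → Pricing Standup and Release Briefing overlap.
Design Meeting starts before Pricing Standup ends → Pricing Standup and Design Meeting overlap.
Strategy Check-in starts after Pricing Standup ends; Pricing Standup is clear from here.
Design Meeting starts before Release Briefing ends → Release Briefing and Design Meeting overlap.
Strategy Check-in starts exactly when Release Briefing ends (back-to-back, no overlap); Release Briefing is clear from here.
Strategy Check-in starts after Design Meeting ends; Design Meeting is clear from here.
Release Call starts before Strategy Check-in ends → Strategy Check-in and Release Call overlap.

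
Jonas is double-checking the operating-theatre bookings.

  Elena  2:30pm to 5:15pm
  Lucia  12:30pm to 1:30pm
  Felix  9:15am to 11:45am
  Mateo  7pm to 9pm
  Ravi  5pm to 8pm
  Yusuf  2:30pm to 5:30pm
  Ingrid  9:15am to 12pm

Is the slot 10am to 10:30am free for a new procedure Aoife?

No — it overlaps Felix, Ingrid

Ingrid: starts 9:15am before Aoife ends 10:30am, and ends 12pm after Aoife starts 10am → overlap.
Felix: starts 9:15am before Aoife ends 10:30am, and ends 11:45am after Aoife starts 10am → overlap.
Lucia: starts 12:30pm at or after Aoife ends 10:30am → clear.
Elena: starts 2:30pm at or after Aoife ends 10:30am → clear.
Yusuf: starts 2:30pm at or after Aoife ends 10:30am → clear.
Ravi: starts 5pm at or after Aoife ends 10:30am → clear.
Mateo: starts 7pm at or after Aoife ends 10:30am → clear.
Aoife overlaps Ingrid, Felix.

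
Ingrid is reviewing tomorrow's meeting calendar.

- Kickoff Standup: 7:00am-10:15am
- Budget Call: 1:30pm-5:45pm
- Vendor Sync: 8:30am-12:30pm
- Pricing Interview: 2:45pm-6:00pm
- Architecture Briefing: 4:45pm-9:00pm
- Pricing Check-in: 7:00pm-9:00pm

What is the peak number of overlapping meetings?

3

Sweep the timeline, counting +1 at each start and −1 at each end (ends before starts at a tie):
7:00am start Kickoff Standup → 1
8:30am start Vendor Sync → 2
10:15am end Kickoff Standup → 1
12:30pm end Vendor Sync → 0
1:30pm start Budget Call → 1
2:45pm start Pricing Interview → 2
4:45pm start Architecture Briefing → 3
5:45pm end Budget Call → 2
6:00pm end Pricing Interview → 1
7:00pm start Pricing Check-in → 2
9:00pm end Architecture Briefing → 1
9:00pm end Pricing Check-in → 0
Peak is 3, at 4:45pm (Architecture Briefing, Budget Call, Pricing Interview).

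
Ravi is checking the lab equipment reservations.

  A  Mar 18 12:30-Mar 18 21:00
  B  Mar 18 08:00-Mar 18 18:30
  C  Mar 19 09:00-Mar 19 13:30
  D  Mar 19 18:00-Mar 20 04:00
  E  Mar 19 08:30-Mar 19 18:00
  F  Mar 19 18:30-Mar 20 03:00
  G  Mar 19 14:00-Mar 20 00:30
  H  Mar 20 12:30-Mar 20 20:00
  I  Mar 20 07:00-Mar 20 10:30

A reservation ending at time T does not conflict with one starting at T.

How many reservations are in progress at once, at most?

Sort all start/end points and keep a running count:
Mar 18 08:00 start B → 1
Mar 18 12:30 start A → 2
Mar 18 18:30 end B → 1
Mar 18 21:00 end A → 0
Mar 19 08:30 start E → 1
Mar 19 09:00 start C → 2
Mar 19 13:30 end C → 1
Mar 19 14:00 start G → 2
Mar 19 18:00 end E → 1
Mar 19 18:00 start D → 2
Mar 19 18:30 start F → 3
Mar 20 00:30 end G → 2
Mar 20 03:00 end F → 1
Mar 20 04:00 end D → 0
Mar 20 07:00 start I → 1
Mar 20 10:30 end I → 0
Mar 20 12:30 start H → 1
Mar 20 20:00 end H → 0
Peak is 3, at Mar 19 18:30 (D, F, G).

3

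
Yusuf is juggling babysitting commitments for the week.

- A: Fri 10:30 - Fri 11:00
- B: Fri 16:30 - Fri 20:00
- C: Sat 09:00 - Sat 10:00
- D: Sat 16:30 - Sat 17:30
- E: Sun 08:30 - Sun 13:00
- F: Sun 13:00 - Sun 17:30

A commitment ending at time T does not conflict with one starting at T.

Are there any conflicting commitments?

Two intervals overlap when each starts before the other ends.
Sorted by start: A, B, C, D, E, F.
B starts after A ends, so A has no further overlaps.
C starts after B ends, so B has no further overlaps.
D starts after C ends, so C has no further overlaps.
E starts after D ends, so D has no further overlaps.
F starts exactly when E ends (back-to-back, no overlap).
Every pair is clear; the schedule has no overlaps.

No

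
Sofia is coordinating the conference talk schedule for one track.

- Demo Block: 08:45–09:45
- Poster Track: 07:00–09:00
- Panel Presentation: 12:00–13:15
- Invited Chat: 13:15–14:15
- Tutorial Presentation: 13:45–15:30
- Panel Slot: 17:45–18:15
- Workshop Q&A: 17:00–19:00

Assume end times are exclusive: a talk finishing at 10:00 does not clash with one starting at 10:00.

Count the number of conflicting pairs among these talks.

3

Sorted by start: Poster Track, Demo Block, Panel Presentation, Invited Chat, Tutorial Presentation, Workshop Q&A, Panel Slot.
Demo Block starts before Poster Track ends → Poster Track and Demo Block overlap.
Panel Presentation starts after Poster Track ends, so nothing later overlaps Poster Track either.
Panel Presentation starts after Demo Block ends, so nothing later overlaps Demo Block either.
Invited Chat starts exactly when Panel Presentation ends (back-to-back, no overlap), so nothing later overlaps Panel Presentation either.
Tutorial Presentation starts before Invited Chat ends → Invited Chat and Tutorial Presentation overlap.
Workshop Q&A starts after Invited Chat ends, so nothing later overlaps Invited Chat either.
Workshop Q&A starts after Tutorial Presentation ends, so nothing later overlaps Tutorial Presentation either.
Panel Slot starts before Workshop Q&A ends → Workshop Q&A and Panel Slot overlap.
Overlapping pairs: Demo Block & Poster Track, Invited Chat & Tutorial Presentation, Panel Slot & Workshop Q&A — 3 in total.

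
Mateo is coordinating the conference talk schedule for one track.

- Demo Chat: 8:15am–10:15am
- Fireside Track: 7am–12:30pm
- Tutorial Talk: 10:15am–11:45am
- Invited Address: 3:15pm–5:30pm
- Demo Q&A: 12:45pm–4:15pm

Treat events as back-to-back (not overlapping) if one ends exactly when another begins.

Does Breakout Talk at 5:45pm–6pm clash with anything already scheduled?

No — it doesn't clash with anything

Fireside Track: ends 12:30pm at or before Breakout Talk starts 5:45pm → clear.
Demo Chat: ends 10:15am at or before Breakout Talk starts 5:45pm → clear.
Tutorial Talk: ends 11:45am at or before Breakout Talk starts 5:45pm → clear.
Demo Q&A: ends 4:15pm at or before Breakout Talk starts 5:45pm → clear.
Invited Address: ends 5:30pm at or before Breakout Talk starts 5:45pm → clear.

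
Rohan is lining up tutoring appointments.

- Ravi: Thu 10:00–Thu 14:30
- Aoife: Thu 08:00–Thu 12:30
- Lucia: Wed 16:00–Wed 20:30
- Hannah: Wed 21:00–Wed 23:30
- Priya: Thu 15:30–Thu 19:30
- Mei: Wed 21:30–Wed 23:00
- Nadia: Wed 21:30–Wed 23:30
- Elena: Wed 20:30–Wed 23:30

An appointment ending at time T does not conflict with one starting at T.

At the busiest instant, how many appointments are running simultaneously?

Sort all start/end points and keep a running count:
Wed 16:00 start Lucia → 1
Wed 20:30 end Lucia → 0
Wed 20:30 start Elena → 1
Wed 21:00 start Hannah → 2
Wed 21:30 start Mei → 3
Wed 21:30 start Nadia → 4
Wed 23:00 end Mei → 3
Wed 23:30 end Elena → 2
Wed 23:30 end Hannah → 1
Wed 23:30 end Nadia → 0
Thu 08:00 start Aoife → 1
Thu 10:00 start Ravi → 2
Thu 12:30 end Aoife → 1
Thu 14:30 end Ravi → 0
Thu 15:30 start Priya → 1
Thu 19:30 end Priya → 0
Peak is 4, at Wed 21:30 (Elena, Hannah, Mei, Nadia).

4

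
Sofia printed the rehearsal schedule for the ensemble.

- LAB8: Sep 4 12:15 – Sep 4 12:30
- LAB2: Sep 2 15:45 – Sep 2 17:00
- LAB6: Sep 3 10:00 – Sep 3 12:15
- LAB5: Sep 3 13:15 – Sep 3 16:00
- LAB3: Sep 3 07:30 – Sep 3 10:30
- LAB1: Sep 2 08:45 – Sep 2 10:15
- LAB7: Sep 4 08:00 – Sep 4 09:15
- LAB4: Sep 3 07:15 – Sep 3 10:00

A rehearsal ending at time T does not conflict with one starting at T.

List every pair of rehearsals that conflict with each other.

Check each pair: they overlap iff neither finishes before the other starts.
Sorted by start: LAB1, LAB2, LAB4, LAB3, LAB6, LAB5, LAB7, LAB8.
LAB2 starts after LAB1 ends — done with LAB1.
LAB4 starts after LAB2 ends — done with LAB2.
LAB3 starts before LAB4 ends → LAB4 and LAB3 overlap.
LAB6 starts exactly when LAB4 ends (back-to-back, no overlap) — done with LAB4.
LAB6 starts before LAB3 ends → LAB3 and LAB6 overlap.
LAB5 starts after LAB3 ends — done with LAB3.
LAB5 starts after LAB6 ends — done with LAB6.
LAB7 starts after LAB5 ends — done with LAB5.
LAB8 starts after LAB7 ends.

LAB3 & LAB4, LAB3 & LAB6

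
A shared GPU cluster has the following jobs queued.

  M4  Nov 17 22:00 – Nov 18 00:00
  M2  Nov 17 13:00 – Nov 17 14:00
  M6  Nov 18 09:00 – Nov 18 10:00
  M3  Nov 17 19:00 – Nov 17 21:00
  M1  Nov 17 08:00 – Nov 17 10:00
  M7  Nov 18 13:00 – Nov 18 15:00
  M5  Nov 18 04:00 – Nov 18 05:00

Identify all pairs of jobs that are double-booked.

Sorted by start: M1, M2, M3, M4, M5, M6, M7.
M2 starts after M1 ends — done with M1.
M3 starts after M2 ends — done with M2.
M4 starts after M3 ends — done with M3.
M5 starts after M4 ends — done with M4.
M6 starts after M5 ends — done with M5.
M7 starts after M6 ends.

no overlapping pairs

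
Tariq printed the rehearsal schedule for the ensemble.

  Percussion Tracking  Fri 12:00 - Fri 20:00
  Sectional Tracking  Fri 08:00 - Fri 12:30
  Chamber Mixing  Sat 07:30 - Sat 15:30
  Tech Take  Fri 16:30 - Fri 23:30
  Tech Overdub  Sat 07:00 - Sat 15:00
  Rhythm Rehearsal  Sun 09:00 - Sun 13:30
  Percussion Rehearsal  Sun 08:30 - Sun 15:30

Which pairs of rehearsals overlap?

Two intervals overlap when each starts before the other ends.
Sorted by start: Sectional Tracking, Percussion Tracking, Tech Take, Tech Overdub, Chamber Mixing, Percussion Rehearsal, Rhythm Rehearsal.
Percussion Tracking starts before Sectional Tracking ends → Sectional Tracking and Percussion Tracking overlap.
Tech Take starts after Sectional Tracking ends, so Sectional Tracking has no further overlaps.
Tech Take starts before Percussion Tracking ends → Percussion Tracking and Tech Take overlap.
Tech Overdub starts after Percussion Tracking ends, so Percussion Tracking has no further overlaps.
Tech Overdub starts after Tech Take ends, so Tech Take has no further overlaps.
Chamber Mixing starts before Tech Overdub ends → Tech Overdub and Chamber Mixing overlap.
Percussion Rehearsal starts after Tech Overdub ends, so Tech Overdub has no further overlaps.
Percussion Rehearsal starts after Chamber Mixing ends, so Chamber Mixing has no further overlaps.
Rhythm Rehearsal starts before Percussion Rehearsal ends → Percussion Rehearsal and Rhythm Rehearsal overlap.

Chamber Mixing & Tech Overdub, Percussion Rehearsal & Rhythm Rehearsal, Percussion Tracking & Sectional Tracking, Percussion Tracking & Tech Take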